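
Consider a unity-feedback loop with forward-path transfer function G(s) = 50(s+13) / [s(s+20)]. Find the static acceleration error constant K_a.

G(s) has one factor of s in the denominator, so the system is type 1.
K_a = lim_{s→0} s^2·G(s) = 0 (the extra factor of s kills the finite limit).

0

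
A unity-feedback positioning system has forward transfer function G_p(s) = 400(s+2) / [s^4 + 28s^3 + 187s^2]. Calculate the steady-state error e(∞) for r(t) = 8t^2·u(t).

3.74

Factoring s^2 from the denominator leaves a polynomial with constant term 187, so the system is type 2.
K_a = lim_{s→0} s^2·G_p(s) = 400·2 / 187 = 800/187.
r(t) = 8t^2 gives R(s) = 16/s^3.
e_ss = 16/K_a = 16/(800/187) = 3.74.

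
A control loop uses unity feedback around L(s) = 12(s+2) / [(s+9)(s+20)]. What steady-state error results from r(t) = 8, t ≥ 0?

120/17

L(s) has no factors of s in the denominator, so the system is type 0.
K_p = lim_{s→0} L(s) = 12·2 / (9·20) = 2/15.
e_ss = 8/(1 + K_p) = 8/(17/15) = 120/17.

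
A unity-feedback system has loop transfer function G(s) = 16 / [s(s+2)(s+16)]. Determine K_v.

0.5

The open loop has one pole at the origin → type 1 system.
K_v = lim_{s→0} s·G(s) = 16 / (2·16) = 0.5.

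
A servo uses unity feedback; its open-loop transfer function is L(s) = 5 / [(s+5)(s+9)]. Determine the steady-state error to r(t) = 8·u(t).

7.2

System type = 0 (no poles at s=0).
K_p = lim_{s→0} L(s) = 5 / (5·9) = 1/9.
e_ss = 8/(1 + K_p) = 8/(10/9) = 7.2.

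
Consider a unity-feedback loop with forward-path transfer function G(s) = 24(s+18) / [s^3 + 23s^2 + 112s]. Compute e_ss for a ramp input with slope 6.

14/9

Factoring s from the denominator leaves a polynomial with constant term 112, so the system is type 1.
K_v = lim_{s→0} s·G(s) = 24·18 / 112 = 27/7.
e_ss = 6/K_v = 6/(27/7) = 14/9.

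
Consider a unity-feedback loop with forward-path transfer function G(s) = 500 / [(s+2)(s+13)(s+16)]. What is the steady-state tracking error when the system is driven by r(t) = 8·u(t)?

832/229

G(s) has no factors of s in the denominator, so the system is type 0.
K_p = lim_{s→0} G(s) = 500 / (2·13·16) = 125/104.
e_ss = 8/(1 + K_p) = 8/(229/104) = 832/229.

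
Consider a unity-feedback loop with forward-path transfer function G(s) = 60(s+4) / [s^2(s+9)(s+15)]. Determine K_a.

The open loop has two poles at the origin → type 2 system.
K_a = lim_{s→0} s^2·G(s) = 60·4 / (9·15) = 16/9.

16/9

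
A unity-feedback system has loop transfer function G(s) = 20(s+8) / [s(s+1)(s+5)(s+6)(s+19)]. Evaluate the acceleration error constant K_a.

G(s) has one factor of s in the denominator, so the system is type 1.
K_a = lim_{s→0} s^2·G(s) = 0 (the extra factor of s kills the finite limit).

0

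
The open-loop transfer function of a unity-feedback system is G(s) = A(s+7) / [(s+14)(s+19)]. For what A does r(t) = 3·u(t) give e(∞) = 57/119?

The open loop has no poles at the origin → type 0 system.
K_p = lim_{s→0} G(s) = A·7 / (14·19) = (1/38)·A.
e_ss = 3/(1 + K_p) = 57/119 ⇒ 1 + (1/38)·A = 119/19 ⇒ A = 200.

200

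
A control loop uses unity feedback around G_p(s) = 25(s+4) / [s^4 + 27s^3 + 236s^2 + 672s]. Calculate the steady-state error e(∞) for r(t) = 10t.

67.2

The denominator has no term below 672s — 1 pole at s=0, type 1.
K_v = lim_{s→0} s·G_p(s) = 25·4 / 672 = 25/168.
e_ss = 10/K_v = 10/(25/168) = 67.2.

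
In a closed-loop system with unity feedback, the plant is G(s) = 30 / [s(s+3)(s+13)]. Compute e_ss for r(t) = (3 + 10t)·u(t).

The open loop has one pole at the origin → type 1 system. Treating each term separately:
  • 3: tracked with zero error.
  • 10t: e_ss = 10/K_v with K_v=10/13 → 13.
Total e_ss = 13.

13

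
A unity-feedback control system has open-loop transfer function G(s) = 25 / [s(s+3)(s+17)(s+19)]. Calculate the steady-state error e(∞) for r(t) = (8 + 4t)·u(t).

One free integrator in G(s): this is a type 1 system. Taking each input component in turn:
  • 8: tracked with zero error.
  • 4t: e_ss = 4/K_v with K_v=25/969 → 155.04.
Total e_ss = 155.04.

155.04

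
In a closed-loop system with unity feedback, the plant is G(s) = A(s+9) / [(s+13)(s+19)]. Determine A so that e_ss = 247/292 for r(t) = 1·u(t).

5

System type = 0 (no poles at s=0).
K_p = lim_{s→0} G(s) = A·9 / (13·19) = (9/247)·A.
e_ss = 1/(1 + K_p) = 247/292 ⇒ 1 + (9/247)·A = 292/247 ⇒ A = 5.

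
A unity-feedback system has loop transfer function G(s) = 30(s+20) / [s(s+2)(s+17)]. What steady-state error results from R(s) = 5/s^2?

The open loop has one pole at the origin → type 1 system.
K_v = lim_{s→0} s·G(s) = 30·20 / (2·17) = 300/17.
e_ss = 5/K_v = 5/(300/17) = 17/60.

17/60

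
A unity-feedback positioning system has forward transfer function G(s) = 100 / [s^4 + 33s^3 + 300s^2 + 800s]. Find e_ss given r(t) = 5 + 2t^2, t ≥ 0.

Factoring s from the denominator leaves a polynomial with constant term 800, so the system is type 1. Treating each term separately:
  • 5: tracked with zero error.
  • 2t^2: a type-1 system cannot track it, e_ss → ∞.
The unbounded component dominates.

infinity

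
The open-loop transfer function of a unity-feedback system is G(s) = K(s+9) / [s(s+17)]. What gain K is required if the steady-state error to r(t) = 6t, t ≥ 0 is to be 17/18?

One free integrator in G(s): this is a type 1 system.
K_v = lim_{s→0} s·G(s) = K·9 / (17) = (9/17)·K.
e_ss = 6/K_v = 17/18 ⇒ K_v = 108/17 ⇒ K = (108/17)/(9/17) = 12.

12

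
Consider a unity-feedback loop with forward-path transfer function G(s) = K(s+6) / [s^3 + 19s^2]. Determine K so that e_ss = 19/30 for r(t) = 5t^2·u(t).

50

Factoring s^2 from the denominator leaves a polynomial with constant term 19, so the system is type 2.
K_a = lim_{s→0} s^2·G(s) = K·6 / 19 = (6/19)·K.
e_ss = 10/K_a = 19/30 ⇒ K_a = 300/19 ⇒ K = (300/19)/(6/19) = 50.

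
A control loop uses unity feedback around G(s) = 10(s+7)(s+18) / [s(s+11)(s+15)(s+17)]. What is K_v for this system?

84/187

G(s) has one factor of s in the denominator, so the system is type 1.
K_v = lim_{s→0} s·G(s) = 10·7·18 / (11·15·17) = 84/187.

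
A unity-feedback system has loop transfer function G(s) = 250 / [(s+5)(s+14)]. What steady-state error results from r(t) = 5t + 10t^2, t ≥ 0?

System type = 0 (no poles at s=0). By superposition:
  • 5t: a type-0 system cannot track it, e_ss → ∞.
  • 10t^2: a type-0 system cannot track it, e_ss → ∞.
The unbounded component dominates.

infinity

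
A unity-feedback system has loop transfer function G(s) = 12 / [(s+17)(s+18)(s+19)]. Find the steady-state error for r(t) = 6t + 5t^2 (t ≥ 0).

infinity

The open loop has no poles at the origin → type 0 system. Taking each input component in turn:
  • 6t: a type-0 system cannot track it, e_ss → ∞.
  • 5t^2: a type-0 system cannot track it, e_ss → ∞.
The unbounded component dominates.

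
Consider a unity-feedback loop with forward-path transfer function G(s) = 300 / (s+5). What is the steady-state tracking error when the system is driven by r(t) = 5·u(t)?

5/61

System type = 0 (no poles at s=0).
K_p = lim_{s→0} G(s) = 300 / (5) = 60.
e_ss = 5/(1 + K_p) = 5/61.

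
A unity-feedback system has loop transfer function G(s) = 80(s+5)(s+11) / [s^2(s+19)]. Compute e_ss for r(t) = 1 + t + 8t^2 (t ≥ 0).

Two free integrators in G(s): this is a type 2 system. Taking each input component in turn:
  • 1: tracked with zero error.
  • t: tracked with zero error.
  • 8t^2: e_ss = 16/K_a with K_a=4400/19 → 19/275.
Total e_ss = 19/275.

19/275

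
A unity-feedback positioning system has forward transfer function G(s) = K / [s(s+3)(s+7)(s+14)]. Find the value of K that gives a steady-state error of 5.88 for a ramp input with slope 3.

System type = 1 (one pole at s=0).
K_v = lim_{s→0} s·G(s) = K / (3·7·14) = (1/294)·K.
e_ss = 3/K_v = 5.88 ⇒ K_v = 25/49 ⇒ K = (25/49)/(1/294) = 150.

150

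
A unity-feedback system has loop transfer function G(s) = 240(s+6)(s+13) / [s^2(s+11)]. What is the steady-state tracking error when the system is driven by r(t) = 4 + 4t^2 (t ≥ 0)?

11/2340

The open loop has two poles at the origin → type 2 system. Treating each term separately:
  • 4: tracked with zero error.
  • 4t^2: e_ss = 8/K_a with K_a=18720/11 → 11/2340.
Total e_ss = 11/2340.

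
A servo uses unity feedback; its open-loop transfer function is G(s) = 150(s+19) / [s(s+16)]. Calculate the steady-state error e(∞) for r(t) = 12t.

32/475

G(s) has one factor of s in the denominator, so the system is type 1.
K_v = lim_{s→0} s·G(s) = 150·19 / (16) = 178.125.
e_ss = 12/K_v = 12/178.125 = 32/475.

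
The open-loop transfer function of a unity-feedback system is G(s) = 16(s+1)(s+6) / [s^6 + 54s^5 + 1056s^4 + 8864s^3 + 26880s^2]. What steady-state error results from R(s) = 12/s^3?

Factoring s^2 from the denominator leaves a polynomial with constant term 26880, so the system is type 2.
K_a = lim_{s→0} s^2·G(s) = 16·1·6 / 26880 = 1/280.
r(t) = 6t^2 gives R(s) = 12/s^3.
e_ss = 12/K_a = 12/(1/280) = 3360.

3360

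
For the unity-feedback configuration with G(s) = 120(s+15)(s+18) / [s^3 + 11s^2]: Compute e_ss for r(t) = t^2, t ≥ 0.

Factoring s^2 from the denominator leaves a polynomial with constant term 11, so the system is type 2.
K_a = lim_{s→0} s^2·G(s) = 120·15·18 / 11 = 32400/11.
r(t) = t^2 gives R(s) = 2/s^3.
e_ss = 2/K_a = 2/(32400/11) = 11/16200.

11/16200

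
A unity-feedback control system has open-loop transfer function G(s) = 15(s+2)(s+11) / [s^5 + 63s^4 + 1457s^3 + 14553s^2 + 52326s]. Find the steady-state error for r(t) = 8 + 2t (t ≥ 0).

17442/55

Factoring s from the denominator leaves a polynomial with constant term 52326, so the system is type 1. Taking each input component in turn:
  • 8: tracked with zero error.
  • 2t: e_ss = 2/K_v with K_v=55/8721 → 17442/55.
Total e_ss = 17442/55.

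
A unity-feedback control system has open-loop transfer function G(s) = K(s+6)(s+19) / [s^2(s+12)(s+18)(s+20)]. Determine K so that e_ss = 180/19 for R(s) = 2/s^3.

8

G(s) has two factors of s in the denominator, so the system is type 2.
K_a = lim_{s→0} s^2·G(s) = K·6·19 / (12·18·20) = (19/720)·K.
e_ss = 2/K_a = 180/19 ⇒ K_a = 19/90 ⇒ K = (19/90)/(19/720) = 8.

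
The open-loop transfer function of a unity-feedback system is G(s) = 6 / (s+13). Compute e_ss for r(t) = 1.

No free integrators in G(s): this is a type 0 system.
K_p = lim_{s→0} G(s) = 6 / (13) = 6/13.
e_ss = 1/(1 + K_p) = 1/(19/13) = 13/19.

13/19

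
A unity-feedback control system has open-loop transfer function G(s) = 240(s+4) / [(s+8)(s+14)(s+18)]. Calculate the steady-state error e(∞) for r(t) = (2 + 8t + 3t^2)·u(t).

infinity

System type = 0 (no poles at s=0). Treating each term separately:
  • 2: e_ss = 2/(1+K_p) with K_p=10/21 → 42/31.
  • 8t: a type-0 system cannot track it, e_ss → ∞.
  • 3t^2: a type-0 system cannot track it, e_ss → ∞.
The unbounded component dominates.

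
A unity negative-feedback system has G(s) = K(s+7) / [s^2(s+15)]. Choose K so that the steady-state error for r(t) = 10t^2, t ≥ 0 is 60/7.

System type = 2 (two poles at s=0).
K_a = lim_{s→0} s^2·G(s) = K·7 / (15) = (7/15)·K.
e_ss = 20/K_a = 60/7 ⇒ K_a = 7/3 ⇒ K = (7/3)/(7/15) = 5.

5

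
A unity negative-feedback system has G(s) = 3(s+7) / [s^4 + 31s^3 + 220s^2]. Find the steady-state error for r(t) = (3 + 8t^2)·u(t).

3520/21

The denominator has no term below 220s^2 — 2 poles at s=0, type 2. Treating each term separately:
  • 3: tracked with zero error.
  • 8t^2: e_ss = 16/K_a with K_a=21/220 → 3520/21.
Total e_ss = 3520/21.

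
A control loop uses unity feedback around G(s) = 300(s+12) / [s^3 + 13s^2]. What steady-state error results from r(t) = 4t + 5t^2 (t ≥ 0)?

13/360

Factoring s^2 from the denominator leaves a polynomial with constant term 13, so the system is type 2. Treating each term separately:
  • 4t: tracked with zero error.
  • 5t^2: e_ss = 10/K_a with K_a=3600/13 → 13/360.
Total e_ss = 13/360.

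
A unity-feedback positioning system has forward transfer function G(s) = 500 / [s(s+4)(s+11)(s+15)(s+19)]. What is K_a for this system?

0

One free integrator in G(s): this is a type 1 system.
K_a = lim_{s→0} s^2·G(s) = 0 (the extra factor of s kills the finite limit).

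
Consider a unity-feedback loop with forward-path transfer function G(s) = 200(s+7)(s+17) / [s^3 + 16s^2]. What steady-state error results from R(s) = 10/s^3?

Factoring s^2 from the denominator leaves a polynomial with constant term 16, so the system is type 2.
K_a = lim_{s→0} s^2·G(s) = 200·7·17 / 16 = 1487.5.
r(t) = 5t^2 gives R(s) = 10/s^3.
e_ss = 10/K_a = 10/1487.5 = 4/595.

4/595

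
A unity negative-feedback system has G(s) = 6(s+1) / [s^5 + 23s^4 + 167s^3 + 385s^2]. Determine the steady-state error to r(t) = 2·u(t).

0

Factoring s^2 from the denominator leaves a polynomial with constant term 385, so the system is type 2.
A type-2 system has K_p = ∞, so it tracks a step input with zero steady-state error.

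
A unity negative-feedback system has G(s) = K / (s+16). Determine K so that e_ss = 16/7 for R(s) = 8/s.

No free integrators in G(s): this is a type 0 system.
K_p = lim_{s→0} G(s) = K / (16) = 0.0625·K.
e_ss = 8/(1 + K_p) = 16/7 ⇒ 1 + 0.0625·K = 3.5 ⇒ K = 40.

40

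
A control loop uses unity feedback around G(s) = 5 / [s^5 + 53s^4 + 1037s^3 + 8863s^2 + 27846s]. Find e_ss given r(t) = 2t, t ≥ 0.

The denominator has no term below 27846s — 1 pole at s=0, type 1.
K_v = lim_{s→0} s·G(s) = 5 / 27846 = 5/27846.
e_ss = 2/K_v = 2/(5/27846) = 11138.4.

11138.4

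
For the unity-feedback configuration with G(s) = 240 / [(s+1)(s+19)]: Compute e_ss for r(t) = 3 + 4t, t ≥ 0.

The open loop has no poles at the origin → type 0 system. Treating each term separately:
  • 3: e_ss = 3/(1+K_p) with K_p=240/19 → 57/259.
  • 4t: a type-0 system cannot track it, e_ss → ∞.
The unbounded component dominates.

infinity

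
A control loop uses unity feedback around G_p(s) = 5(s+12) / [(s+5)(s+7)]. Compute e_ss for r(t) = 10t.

G_p(s) has no factors of s in the denominator, so the system is type 0.
K_v = lim_{s→0} s·G_p(s) = 0; the steady-state error to this ramp input grows without bound.

infinity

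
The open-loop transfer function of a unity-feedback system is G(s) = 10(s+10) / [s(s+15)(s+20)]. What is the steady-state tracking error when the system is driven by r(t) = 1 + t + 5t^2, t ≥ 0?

G(s) has one factor of s in the denominator, so the system is type 1. Taking each input component in turn:
  • 1: tracked with zero error.
  • t: e_ss = 1/K_v with K_v=1/3 → 3.
  • 5t^2: a type-1 system cannot track it, e_ss → ∞.
The unbounded component dominates.

infinity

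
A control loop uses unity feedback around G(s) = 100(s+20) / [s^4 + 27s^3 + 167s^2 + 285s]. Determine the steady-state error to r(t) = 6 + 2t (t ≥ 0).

The denominator has no term below 285s — 1 pole at s=0, type 1. By superposition:
  • 6: tracked with zero error.
  • 2t: e_ss = 2/K_v with K_v=400/57 → 0.285.
Total e_ss = 0.285.

0.285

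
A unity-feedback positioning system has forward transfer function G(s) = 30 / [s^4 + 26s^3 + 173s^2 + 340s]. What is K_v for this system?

3/34

Factoring s from the denominator leaves a polynomial with constant term 340, so the system is type 1.
K_v = lim_{s→0} s·G(s) = 30 / 340 = 3/34.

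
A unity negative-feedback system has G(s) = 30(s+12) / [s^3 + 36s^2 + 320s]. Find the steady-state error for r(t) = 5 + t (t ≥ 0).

8/9

The denominator has no term below 320s — 1 pole at s=0, type 1. By superposition:
  • 5: tracked with zero error.
  • t: e_ss = 1/K_v with K_v=1.125 → 8/9.
Total e_ss = 8/9.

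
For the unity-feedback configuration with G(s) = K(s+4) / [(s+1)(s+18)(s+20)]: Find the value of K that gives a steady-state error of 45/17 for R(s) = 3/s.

System type = 0 (no poles at s=0).
K_p = lim_{s→0} G(s) = K·4 / (1·18·20) = (1/90)·K.
e_ss = 3/(1 + K_p) = 45/17 ⇒ 1 + (1/90)·K = 17/15 ⇒ K = 12.

12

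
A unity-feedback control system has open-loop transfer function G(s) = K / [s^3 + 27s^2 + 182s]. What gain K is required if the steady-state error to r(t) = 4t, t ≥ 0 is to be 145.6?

Lowest-order denominator term is 182s, so the open loop has 1 pole at the origin → type 1 system.
K_v = lim_{s→0} s·G(s) = K / 182 = (1/182)·K.
e_ss = 4/K_v = 145.6 ⇒ K_v = 5/182 ⇒ K = (5/182)/(1/182) = 5.

5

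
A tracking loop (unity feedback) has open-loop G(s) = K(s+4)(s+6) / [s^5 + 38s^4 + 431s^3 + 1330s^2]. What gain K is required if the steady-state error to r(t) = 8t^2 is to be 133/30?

200

Factoring s^2 from the denominator leaves a polynomial with constant term 1330, so the system is type 2.
K_a = lim_{s→0} s^2·G(s) = K·4·6 / 1330 = (12/665)·K.
e_ss = 16/K_a = 133/30 ⇒ K_a = 480/133 ⇒ K = (480/133)/(12/665) = 200.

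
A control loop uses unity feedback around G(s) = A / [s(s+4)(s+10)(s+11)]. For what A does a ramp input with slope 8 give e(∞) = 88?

40

The open loop has one pole at the origin → type 1 system.
K_v = lim_{s→0} s·G(s) = A / (4·10·11) = (1/440)·A.
e_ss = 8/K_v = 88 ⇒ K_v = 1/11 ⇒ A = (1/11)/(1/440) = 40.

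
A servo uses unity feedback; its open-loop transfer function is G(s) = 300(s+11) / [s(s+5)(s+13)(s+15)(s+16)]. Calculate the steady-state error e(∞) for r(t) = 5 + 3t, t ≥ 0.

156/11

G(s) has one factor of s in the denominator, so the system is type 1. Taking each input component in turn:
  • 5: tracked with zero error.
  • 3t: e_ss = 3/K_v with K_v=11/52 → 156/11.
Total e_ss = 156/11.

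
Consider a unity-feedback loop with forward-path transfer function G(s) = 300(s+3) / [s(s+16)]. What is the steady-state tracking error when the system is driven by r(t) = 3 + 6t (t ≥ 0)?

System type = 1 (one pole at s=0). Treating each term separately:
  • 3: tracked with zero error.
  • 6t: e_ss = 6/K_v with K_v=56.25 → 8/75.
Total e_ss = 8/75.

8/75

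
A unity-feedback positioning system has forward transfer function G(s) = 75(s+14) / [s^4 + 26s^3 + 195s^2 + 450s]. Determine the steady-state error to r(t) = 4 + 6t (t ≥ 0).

18/7

The denominator has no term below 450s — 1 pole at s=0, type 1. Treating each term separately:
  • 4: tracked with zero error.
  • 6t: e_ss = 6/K_v with K_v=7/3 → 18/7.
Total e_ss = 18/7.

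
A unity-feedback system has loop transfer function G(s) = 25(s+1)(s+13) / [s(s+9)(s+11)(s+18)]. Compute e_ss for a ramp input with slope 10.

3564/65

The open loop has one pole at the origin → type 1 system.
K_v = lim_{s→0} s·G(s) = 25·1·13 / (9·11·18) = 325/1782.
e_ss = 10/K_v = 10/(325/1782) = 3564/65.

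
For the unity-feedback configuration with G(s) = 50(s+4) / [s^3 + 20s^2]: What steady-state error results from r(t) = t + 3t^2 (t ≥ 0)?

0.6

Factoring s^2 from the denominator leaves a polynomial with constant term 20, so the system is type 2. By superposition:
  • t: tracked with zero error.
  • 3t^2: e_ss = 6/K_a with K_a=10 → 0.6.
Total e_ss = 0.6.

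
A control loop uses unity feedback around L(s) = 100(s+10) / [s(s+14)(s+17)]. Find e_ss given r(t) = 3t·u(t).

System type = 1 (one pole at s=0).
K_v = lim_{s→0} s·L(s) = 100·10 / (14·17) = 500/119.
e_ss = 3/K_v = 3/(500/119) = 0.714.

0.714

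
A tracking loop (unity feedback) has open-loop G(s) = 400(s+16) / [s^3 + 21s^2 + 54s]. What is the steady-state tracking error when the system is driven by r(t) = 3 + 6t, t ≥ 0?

Lowest-order denominator term is 54s, so the open loop has 1 pole at the origin → type 1 system. Taking each input component in turn:
  • 3: tracked with zero error.
  • 6t: e_ss = 6/K_v with K_v=3200/27 → 81/1600.
Total e_ss = 81/1600.

81/1600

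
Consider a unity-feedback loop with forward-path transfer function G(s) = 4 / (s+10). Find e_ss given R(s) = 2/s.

G(s) has no factors of s in the denominator, so the system is type 0.
K_p = lim_{s→0} G(s) = 4 / (10) = 0.4.
e_ss = 2/(1 + K_p) = 2/1.4 = 10/7.

10/7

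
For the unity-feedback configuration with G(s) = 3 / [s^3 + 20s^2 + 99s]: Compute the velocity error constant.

1/33

Lowest-order denominator term is 99s, so the open loop has 1 pole at the origin → type 1 system.
K_v = lim_{s→0} s·G(s) = 3 / 99 = 1/33.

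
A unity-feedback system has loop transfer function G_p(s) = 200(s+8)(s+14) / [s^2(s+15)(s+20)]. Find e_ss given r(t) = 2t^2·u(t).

3/56

System type = 2 (two poles at s=0).
K_a = lim_{s→0} s^2·G_p(s) = 200·8·14 / (15·20) = 224/3.
r(t) = 2t^2 gives R(s) = 4/s^3.
e_ss = 4/K_a = 4/(224/3) = 3/56.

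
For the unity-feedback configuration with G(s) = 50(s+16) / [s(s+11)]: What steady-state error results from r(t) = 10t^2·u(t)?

One free integrator in G(s): this is a type 1 system.
K_a = lim_{s→0} s^2·G(s) = 0; the steady-state error to this parabolic input grows without bound.

infinity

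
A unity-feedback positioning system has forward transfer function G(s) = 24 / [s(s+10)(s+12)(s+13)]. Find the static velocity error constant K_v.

1/65

System type = 1 (one pole at s=0).
K_v = lim_{s→0} s·G(s) = 24 / (10·12·13) = 1/65.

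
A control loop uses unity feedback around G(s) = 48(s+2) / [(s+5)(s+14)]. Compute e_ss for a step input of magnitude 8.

No free integrators in G(s): this is a type 0 system.
K_p = lim_{s→0} G(s) = 48·2 / (5·14) = 48/35.
e_ss = 8/(1 + K_p) = 8/(83/35) = 280/83.

280/83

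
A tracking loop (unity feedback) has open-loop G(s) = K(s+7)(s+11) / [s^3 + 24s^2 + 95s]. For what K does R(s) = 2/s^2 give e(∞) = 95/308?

The denominator has no term below 95s — 1 pole at s=0, type 1.
K_v = lim_{s→0} s·G(s) = K·7·11 / 95 = (77/95)·K.
e_ss = 2/K_v = 95/308 ⇒ K_v = 616/95 ⇒ K = (616/95)/(77/95) = 8.

8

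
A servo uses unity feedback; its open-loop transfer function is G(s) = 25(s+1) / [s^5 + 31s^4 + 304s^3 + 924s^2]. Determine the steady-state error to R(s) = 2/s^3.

73.92

Factoring s^2 from the denominator leaves a polynomial with constant term 924, so the system is type 2.
K_a = lim_{s→0} s^2·G(s) = 25·1 / 924 = 25/924.
r(t) = t^2 gives R(s) = 2/s^3.
e_ss = 2/K_a = 2/(25/924) = 73.92.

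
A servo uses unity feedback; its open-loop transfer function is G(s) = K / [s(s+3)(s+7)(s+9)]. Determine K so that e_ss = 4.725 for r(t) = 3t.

120

G(s) has one factor of s in the denominator, so the system is type 1.
K_v = lim_{s→0} s·G(s) = K / (3·7·9) = (1/189)·K.
e_ss = 3/K_v = 4.725 ⇒ K_v = 40/63 ⇒ K = (40/63)/(1/189) = 120.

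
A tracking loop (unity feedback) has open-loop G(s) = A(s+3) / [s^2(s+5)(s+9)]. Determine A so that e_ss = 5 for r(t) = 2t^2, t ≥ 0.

12

System type = 2 (two poles at s=0).
K_a = lim_{s→0} s^2·G(s) = A·3 / (5·9) = (1/15)·A.
e_ss = 4/K_a = 5 ⇒ K_a = 0.8 ⇒ A = 0.8/(1/15) = 12.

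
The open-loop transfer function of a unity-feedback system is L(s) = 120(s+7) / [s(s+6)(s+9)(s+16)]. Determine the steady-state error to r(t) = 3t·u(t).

One free integrator in L(s): this is a type 1 system.
K_v = lim_{s→0} s·L(s) = 120·7 / (6·9·16) = 35/36.
e_ss = 3/K_v = 3/(35/36) = 108/35.

108/35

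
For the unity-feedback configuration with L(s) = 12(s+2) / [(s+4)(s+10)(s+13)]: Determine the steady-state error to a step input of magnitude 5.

No free integrators in L(s): this is a type 0 system.
K_p = lim_{s→0} L(s) = 12·2 / (4·10·13) = 3/65.
e_ss = 5/(1 + K_p) = 5/(68/65) = 325/68.

325/68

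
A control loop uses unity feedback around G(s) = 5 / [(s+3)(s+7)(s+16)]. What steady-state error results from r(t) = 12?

G(s) has no factors of s in the denominator, so the system is type 0.
K_p = lim_{s→0} G(s) = 5 / (3·7·16) = 5/336.
e_ss = 12/(1 + K_p) = 12/(341/336) = 4032/341.

4032/341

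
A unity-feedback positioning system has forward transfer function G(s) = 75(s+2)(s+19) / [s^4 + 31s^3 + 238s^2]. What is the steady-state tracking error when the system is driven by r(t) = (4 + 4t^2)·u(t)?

952/1425

Factoring s^2 from the denominator leaves a polynomial with constant term 238, so the system is type 2. Taking each input component in turn:
  • 4: tracked with zero error.
  • 4t^2: e_ss = 8/K_a with K_a=1425/119 → 952/1425.
Total e_ss = 952/1425.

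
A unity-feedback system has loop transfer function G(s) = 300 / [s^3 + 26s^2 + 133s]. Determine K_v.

300/133

Factoring s from the denominator leaves a polynomial with constant term 133, so the system is type 1.
K_v = lim_{s→0} s·G(s) = 300 / 133 = 300/133.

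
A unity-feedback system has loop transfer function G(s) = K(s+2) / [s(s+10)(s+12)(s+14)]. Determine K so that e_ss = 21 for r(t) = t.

G(s) has one factor of s in the denominator, so the system is type 1.
K_v = lim_{s→0} s·G(s) = K·2 / (10·12·14) = (1/840)·K.
e_ss = 1/K_v = 21 ⇒ K_v = 1/21 ⇒ K = (1/21)/(1/840) = 40.

40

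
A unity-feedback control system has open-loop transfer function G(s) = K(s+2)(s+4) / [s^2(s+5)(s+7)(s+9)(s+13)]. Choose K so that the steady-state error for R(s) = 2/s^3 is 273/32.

Two free integrators in G(s): this is a type 2 system.
K_a = lim_{s→0} s^2·G(s) = K·2·4 / (5·7·9·13) = (8/4095)·K.
e_ss = 2/K_a = 273/32 ⇒ K_a = 64/273 ⇒ K = (64/273)/(8/4095) = 120.

120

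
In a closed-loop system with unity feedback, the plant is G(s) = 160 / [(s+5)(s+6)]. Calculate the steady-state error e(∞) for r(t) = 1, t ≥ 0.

G(s) has no factors of s in the denominator, so the system is type 0.
K_p = lim_{s→0} G(s) = 160 / (5·6) = 16/3.
e_ss = 1/(1 + K_p) = 1/(19/3) = 3/19.

3/19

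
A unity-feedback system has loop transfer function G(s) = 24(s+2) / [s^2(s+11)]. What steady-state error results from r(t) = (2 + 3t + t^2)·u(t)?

System type = 2 (two poles at s=0). By superposition:
  • 2: tracked with zero error.
  • 3t: tracked with zero error.
  • t^2: e_ss = 2/K_a with K_a=48/11 → 11/24.
Total e_ss = 11/24.

11/24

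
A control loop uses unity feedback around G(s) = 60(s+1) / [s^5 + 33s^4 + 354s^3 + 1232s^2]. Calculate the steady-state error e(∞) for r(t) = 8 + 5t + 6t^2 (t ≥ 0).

Factoring s^2 from the denominator leaves a polynomial with constant term 1232, so the system is type 2. By superposition:
  • 8: tracked with zero error.
  • 5t: tracked with zero error.
  • 6t^2: e_ss = 12/K_a with K_a=15/308 → 246.4.
Total e_ss = 246.4.

246.4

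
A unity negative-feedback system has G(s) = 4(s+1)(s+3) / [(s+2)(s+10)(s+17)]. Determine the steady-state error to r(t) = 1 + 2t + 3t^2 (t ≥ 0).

infinity

System type = 0 (no poles at s=0). Treating each term separately:
  • 1: e_ss = 1/(1+K_p) with K_p=3/85 → 85/88.
  • 2t: a type-0 system cannot track it, e_ss → ∞.
  • 3t^2: a type-0 system cannot track it, e_ss → ∞.
The unbounded component dominates.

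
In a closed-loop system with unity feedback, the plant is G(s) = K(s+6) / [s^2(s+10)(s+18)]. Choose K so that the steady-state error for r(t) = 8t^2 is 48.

System type = 2 (two poles at s=0).
K_a = lim_{s→0} s^2·G(s) = K·6 / (10·18) = (1/30)·K.
e_ss = 16/K_a = 48 ⇒ K_a = 1/3 ⇒ K = (1/3)/(1/30) = 10.

10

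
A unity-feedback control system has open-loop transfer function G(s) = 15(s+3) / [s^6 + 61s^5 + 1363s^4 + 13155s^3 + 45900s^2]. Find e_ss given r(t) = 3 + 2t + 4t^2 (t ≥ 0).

Factoring s^2 from the denominator leaves a polynomial with constant term 45900, so the system is type 2. By superposition:
  • 3: tracked with zero error.
  • 2t: tracked with zero error.
  • 4t^2: e_ss = 8/K_a with K_a=1/1020 → 8160.
Total e_ss = 8160.

8160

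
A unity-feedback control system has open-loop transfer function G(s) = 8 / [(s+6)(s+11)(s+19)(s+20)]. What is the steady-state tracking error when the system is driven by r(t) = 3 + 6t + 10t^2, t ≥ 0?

infinity

G(s) has no factors of s in the denominator, so the system is type 0. Treating each term separately:
  • 3: e_ss = 3/(1+K_p) with K_p=1/3135 → 9405/3136.
  • 6t: a type-0 system cannot track it, e_ss → ∞.
  • 10t^2: a type-0 system cannot track it, e_ss → ∞.
The unbounded component dominates.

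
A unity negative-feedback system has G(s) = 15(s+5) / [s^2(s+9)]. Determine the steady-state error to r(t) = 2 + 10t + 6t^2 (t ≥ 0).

1.44

G(s) has two factors of s in the denominator, so the system is type 2. Treating each term separately:
  • 2: tracked with zero error.
  • 10t: tracked with zero error.
  • 6t^2: e_ss = 12/K_a with K_a=25/3 → 1.44.
Total e_ss = 1.44.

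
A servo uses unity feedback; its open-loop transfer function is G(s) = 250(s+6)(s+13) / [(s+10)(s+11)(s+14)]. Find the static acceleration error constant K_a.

0

System type = 0 (no poles at s=0).
K_a = lim_{s→0} s^2·G(s) = 0 (the extra factor of s kills the finite limit).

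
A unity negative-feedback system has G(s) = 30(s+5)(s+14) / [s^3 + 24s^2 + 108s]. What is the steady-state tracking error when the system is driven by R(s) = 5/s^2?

9/35

The denominator has no term below 108s — 1 pole at s=0, type 1.
K_v = lim_{s→0} s·G(s) = 30·5·14 / 108 = 175/9.
e_ss = 5/K_v = 5/(175/9) = 9/35.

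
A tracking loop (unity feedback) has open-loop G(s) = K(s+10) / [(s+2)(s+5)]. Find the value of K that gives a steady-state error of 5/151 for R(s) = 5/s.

150

No free integrators in G(s): this is a type 0 system.
K_p = lim_{s→0} G(s) = K·10 / (2·5) = 1·K.
e_ss = 5/(1 + K_p) = 5/151 ⇒ 1 + 1·K = 151 ⇒ K = 150.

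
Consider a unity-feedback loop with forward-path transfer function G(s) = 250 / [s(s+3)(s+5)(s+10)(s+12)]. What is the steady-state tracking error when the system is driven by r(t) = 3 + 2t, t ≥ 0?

14.4

System type = 1 (one pole at s=0). Treating each term separately:
  • 3: tracked with zero error.
  • 2t: e_ss = 2/K_v with K_v=5/36 → 14.4.
Total e_ss = 14.4.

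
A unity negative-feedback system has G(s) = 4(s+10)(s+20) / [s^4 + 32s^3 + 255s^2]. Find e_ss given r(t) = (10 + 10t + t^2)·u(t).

0.6375

Factoring s^2 from the denominator leaves a polynomial with constant term 255, so the system is type 2. Taking each input component in turn:
  • 10: tracked with zero error.
  • 10t: tracked with zero error.
  • t^2: e_ss = 2/K_a with K_a=160/51 → 0.6375.
Total e_ss = 0.6375.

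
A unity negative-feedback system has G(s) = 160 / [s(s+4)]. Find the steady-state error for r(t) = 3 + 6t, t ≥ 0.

G(s) has one factor of s in the denominator, so the system is type 1. By superposition:
  • 3: tracked with zero error.
  • 6t: e_ss = 6/K_v with K_v=40 → 0.15.
Total e_ss = 0.15.

0.15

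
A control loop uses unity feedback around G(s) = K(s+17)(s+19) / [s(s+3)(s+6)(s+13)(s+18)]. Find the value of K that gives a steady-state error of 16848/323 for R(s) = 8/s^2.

One free integrator in G(s): this is a type 1 system.
K_v = lim_{s→0} s·G(s) = K·17·19 / (3·6·13·18) = (323/4212)·K.
e_ss = 8/K_v = 16848/323 ⇒ K_v = 323/2106 ⇒ K = (323/2106)/(323/4212) = 2.

2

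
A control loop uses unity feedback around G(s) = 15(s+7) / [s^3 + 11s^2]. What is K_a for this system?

105/11

Factoring s^2 from the denominator leaves a polynomial with constant term 11, so the system is type 2.
K_a = lim_{s→0} s^2·G(s) = 15·7 / 11 = 105/11.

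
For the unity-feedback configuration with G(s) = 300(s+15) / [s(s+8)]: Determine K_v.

562.5

System type = 1 (one pole at s=0).
K_v = lim_{s→0} s·G(s) = 300·15 / (8) = 562.5.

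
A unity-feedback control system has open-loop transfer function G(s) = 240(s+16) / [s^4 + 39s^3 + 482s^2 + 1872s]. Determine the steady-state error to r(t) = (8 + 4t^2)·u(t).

infinity

The denominator has no term below 1872s — 1 pole at s=0, type 1. By superposition:
  • 8: tracked with zero error.
  • 4t^2: a type-1 system cannot track it, e_ss → ∞.
The unbounded component dominates.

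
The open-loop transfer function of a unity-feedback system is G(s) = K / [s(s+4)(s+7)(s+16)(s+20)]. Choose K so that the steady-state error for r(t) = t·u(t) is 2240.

4

G(s) has one factor of s in the denominator, so the system is type 1.
K_v = lim_{s→0} s·G(s) = K / (4·7·16·20) = (1/8960)·K.
e_ss = 1/K_v = 2240 ⇒ K_v = 1/2240 ⇒ K = (1/2240)/(1/8960) = 4.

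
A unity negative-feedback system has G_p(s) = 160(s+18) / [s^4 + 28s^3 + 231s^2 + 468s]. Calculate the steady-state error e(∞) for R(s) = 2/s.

Factoring s from the denominator leaves a polynomial with constant term 468, so the system is type 1.
K_p = ∞ for a type-1 system; e_ss to a step is zero.

0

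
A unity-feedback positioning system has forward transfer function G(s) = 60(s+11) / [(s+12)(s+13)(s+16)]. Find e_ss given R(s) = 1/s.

208/263

No free integrators in G(s): this is a type 0 system.
K_p = lim_{s→0} G(s) = 60·11 / (12·13·16) = 55/208.
e_ss = 1/(1 + K_p) = 1/(263/208) = 208/263.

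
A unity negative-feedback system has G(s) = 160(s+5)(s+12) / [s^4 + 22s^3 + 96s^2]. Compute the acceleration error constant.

Factoring s^2 from the denominator leaves a polynomial with constant term 96, so the system is type 2.
K_a = lim_{s→0} s^2·G(s) = 160·5·12 / 96 = 100.

100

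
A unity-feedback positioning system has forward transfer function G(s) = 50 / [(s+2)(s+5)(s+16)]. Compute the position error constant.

System type = 0 (no poles at s=0).
K_p = lim_{s→0} G(s) = 50 / (2·5·16) = 0.3125.

0.3125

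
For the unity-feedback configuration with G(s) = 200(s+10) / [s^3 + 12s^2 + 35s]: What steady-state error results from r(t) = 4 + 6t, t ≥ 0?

0.105

Factoring s from the denominator leaves a polynomial with constant term 35, so the system is type 1. By superposition:
  • 4: tracked with zero error.
  • 6t: e_ss = 6/K_v with K_v=400/7 → 0.105.
Total e_ss = 0.105.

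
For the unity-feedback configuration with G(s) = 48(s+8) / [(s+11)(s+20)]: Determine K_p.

G(s) has no factors of s in the denominator, so the system is type 0.
K_p = lim_{s→0} G(s) = 48·8 / (11·20) = 96/55.

96/55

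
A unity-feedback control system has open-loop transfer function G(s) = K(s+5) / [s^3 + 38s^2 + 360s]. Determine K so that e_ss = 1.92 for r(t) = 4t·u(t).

150

The denominator has no term below 360s — 1 pole at s=0, type 1.
K_v = lim_{s→0} s·G(s) = K·5 / 360 = (1/72)·K.
e_ss = 4/K_v = 1.92 ⇒ K_v = 25/12 ⇒ K = (25/12)/(1/72) = 150.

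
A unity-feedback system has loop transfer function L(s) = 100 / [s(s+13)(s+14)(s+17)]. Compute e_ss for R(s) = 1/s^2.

The open loop has one pole at the origin → type 1 system.
K_v = lim_{s→0} s·L(s) = 100 / (13·14·17) = 50/1547.
e_ss = 1/K_v = 1/(50/1547) = 30.94.

30.94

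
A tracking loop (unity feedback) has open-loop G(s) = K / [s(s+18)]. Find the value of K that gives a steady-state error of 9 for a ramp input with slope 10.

G(s) has one factor of s in the denominator, so the system is type 1.
K_v = lim_{s→0} s·G(s) = K / (18) = (1/18)·K.
e_ss = 10/K_v = 9 ⇒ K_v = 10/9 ⇒ K = (10/9)/(1/18) = 20.

20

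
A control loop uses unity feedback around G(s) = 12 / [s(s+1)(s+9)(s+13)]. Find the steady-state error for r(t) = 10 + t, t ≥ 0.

G(s) has one factor of s in the denominator, so the system is type 1. Taking each input component in turn:
  • 10: tracked with zero error.
  • t: e_ss = 1/K_v with K_v=4/39 → 9.75.
Total e_ss = 9.75.

9.75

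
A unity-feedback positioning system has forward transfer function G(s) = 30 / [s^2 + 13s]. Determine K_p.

infinity

K_p = lim_{s→0} G(s); with 1 pole at the origin the limit diverges, so K_p = ∞.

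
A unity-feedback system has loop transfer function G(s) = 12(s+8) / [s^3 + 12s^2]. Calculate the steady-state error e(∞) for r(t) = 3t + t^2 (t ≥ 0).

0.25

The denominator has no term below 12s^2 — 2 poles at s=0, type 2. By superposition:
  • 3t: tracked with zero error.
  • t^2: e_ss = 2/K_a with K_a=8 → 0.25.
Total e_ss = 0.25.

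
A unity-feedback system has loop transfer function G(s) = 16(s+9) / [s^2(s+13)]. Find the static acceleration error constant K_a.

144/13

System type = 2 (two poles at s=0).
K_a = lim_{s→0} s^2·G(s) = 16·9 / (13) = 144/13.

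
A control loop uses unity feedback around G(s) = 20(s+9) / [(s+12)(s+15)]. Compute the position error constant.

1

G(s) has no factors of s in the denominator, so the system is type 0.
K_p = lim_{s→0} G(s) = 20·9 / (12·15) = 1.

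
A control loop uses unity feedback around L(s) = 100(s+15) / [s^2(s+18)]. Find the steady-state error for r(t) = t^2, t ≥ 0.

0.024

System type = 2 (two poles at s=0).
K_a = lim_{s→0} s^2·L(s) = 100·15 / (18) = 250/3.
r(t) = t^2 gives R(s) = 2/s^3.
e_ss = 2/K_a = 2/(250/3) = 0.024.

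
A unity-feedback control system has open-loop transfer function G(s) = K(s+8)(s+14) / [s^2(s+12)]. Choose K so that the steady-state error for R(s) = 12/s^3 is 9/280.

G(s) has two factors of s in the denominator, so the system is type 2.
K_a = lim_{s→0} s^2·G(s) = K·8·14 / (12) = (28/3)·K.
e_ss = 12/K_a = 9/280 ⇒ K_a = 1120/3 ⇒ K = (1120/3)/(28/3) = 40.

40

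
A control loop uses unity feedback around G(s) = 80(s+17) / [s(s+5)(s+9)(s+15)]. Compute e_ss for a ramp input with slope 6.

405/136

One free integrator in G(s): this is a type 1 system.
K_v = lim_{s→0} s·G(s) = 80·17 / (5·9·15) = 272/135.
e_ss = 6/K_v = 6/(272/135) = 405/136.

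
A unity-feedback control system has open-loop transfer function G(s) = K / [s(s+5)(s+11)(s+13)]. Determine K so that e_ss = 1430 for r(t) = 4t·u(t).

2

One free integrator in G(s): this is a type 1 system.
K_v = lim_{s→0} s·G(s) = K / (5·11·13) = (1/715)·K.
e_ss = 4/K_v = 1430 ⇒ K_v = 2/715 ⇒ K = (2/715)/(1/715) = 2.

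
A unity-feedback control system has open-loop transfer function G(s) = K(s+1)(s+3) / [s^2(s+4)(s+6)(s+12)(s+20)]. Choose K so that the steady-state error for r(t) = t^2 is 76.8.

50

System type = 2 (two poles at s=0).
K_a = lim_{s→0} s^2·G(s) = K·1·3 / (4·6·12·20) = (1/1920)·K.
e_ss = 2/K_a = 76.8 ⇒ K_a = 5/192 ⇒ K = (5/192)/(1/1920) = 50.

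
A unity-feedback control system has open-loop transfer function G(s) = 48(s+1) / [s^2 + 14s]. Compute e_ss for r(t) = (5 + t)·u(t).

Lowest-order denominator term is 14s, so the open loop has 1 pole at the origin → type 1 system. Treating each term separately:
  • 5: tracked with zero error.
  • t: e_ss = 1/K_v with K_v=24/7 → 7/24.
Total e_ss = 7/24.

7/24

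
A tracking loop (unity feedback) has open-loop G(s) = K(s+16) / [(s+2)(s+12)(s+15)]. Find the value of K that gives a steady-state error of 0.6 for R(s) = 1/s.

15

The open loop has no poles at the origin → type 0 system.
K_p = lim_{s→0} G(s) = K·16 / (2·12·15) = (2/45)·K.
e_ss = 1/(1 + K_p) = 0.6 ⇒ 1 + (2/45)·K = 5/3 ⇒ K = 15.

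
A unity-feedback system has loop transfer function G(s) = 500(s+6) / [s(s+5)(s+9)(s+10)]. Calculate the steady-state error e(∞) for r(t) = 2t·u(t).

System type = 1 (one pole at s=0).
K_v = lim_{s→0} s·G(s) = 500·6 / (5·9·10) = 20/3.
e_ss = 2/K_v = 2/(20/3) = 0.3.

0.3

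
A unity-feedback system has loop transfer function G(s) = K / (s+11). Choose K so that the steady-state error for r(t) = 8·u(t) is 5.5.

5

No free integrators in G(s): this is a type 0 system.
K_p = lim_{s→0} G(s) = K / (11) = (1/11)·K.
e_ss = 8/(1 + K_p) = 5.5 ⇒ 1 + (1/11)·K = 16/11 ⇒ K = 5.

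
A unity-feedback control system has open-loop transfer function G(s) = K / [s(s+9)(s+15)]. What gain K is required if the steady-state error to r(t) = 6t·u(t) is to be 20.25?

The open loop has one pole at the origin → type 1 system.
K_v = lim_{s→0} s·G(s) = K / (9·15) = (1/135)·K.
e_ss = 6/K_v = 20.25 ⇒ K_v = 8/27 ⇒ K = (8/27)/(1/135) = 40.

40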